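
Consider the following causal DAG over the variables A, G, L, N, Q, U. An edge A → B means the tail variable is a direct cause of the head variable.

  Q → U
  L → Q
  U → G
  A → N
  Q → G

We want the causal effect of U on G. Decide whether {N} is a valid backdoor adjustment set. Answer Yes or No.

Backdoor paths from U to G (paths whose first edge points into U):
  P1: U <- Q -> G
Condition 1 (no descendant of U in the set): holds — descendants of U are {G}; none are in {N}.
Condition 2 (every backdoor path blocked by {N}):
  P1: open — no interior node is in the conditioning set.
{N} does not satisfy the backdoor criterion.

No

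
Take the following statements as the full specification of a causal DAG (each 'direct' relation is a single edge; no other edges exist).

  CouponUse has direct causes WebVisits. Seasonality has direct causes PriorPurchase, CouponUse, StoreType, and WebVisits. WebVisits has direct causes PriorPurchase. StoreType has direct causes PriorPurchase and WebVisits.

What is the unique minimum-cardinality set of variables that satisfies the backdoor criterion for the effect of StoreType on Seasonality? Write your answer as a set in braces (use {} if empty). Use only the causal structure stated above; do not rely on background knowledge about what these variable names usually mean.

{PriorPurchase, WebVisits}

Variables eligible for adjustment (non-descendants of StoreType, excluding StoreType and Seasonality): {CouponUse, PriorPurchase, WebVisits}.
Backdoor paths from StoreType to Seasonality:
  P1: StoreType <- PriorPurchase -> WebVisits -> CouponUse -> Seasonality
  P2: StoreType <- PriorPurchase -> WebVisits -> Seasonality
  P3: StoreType <- PriorPurchase -> Seasonality
  P4: StoreType <- WebVisits <- PriorPurchase -> Seasonality
  P5: StoreType <- WebVisits -> CouponUse -> Seasonality
  P6: StoreType <- WebVisits -> Seasonality
The empty set is not sufficient: P1 (StoreType <- PriorPurchase -> WebVisits -> CouponUse -> Seasonality) has no collider blocking it and no conditioned non-collider, so it is open.
Try {PriorPurchase, WebVisits}:
  P1: blocked at fork node PriorPurchase ∈ conditioning set.
  P2: blocked at fork node PriorPurchase ∈ conditioning set.
  P3: blocked at fork node PriorPurchase ∈ conditioning set.
  P4: blocked at chain node WebVisits ∈ conditioning set.
  P5: blocked at fork node WebVisits ∈ conditioning set.
  P6: blocked at fork node WebVisits ∈ conditioning set.
{PriorPurchase, WebVisits} contains no descendant of StoreType and blocks every backdoor path.
Every element of {PriorPurchase, WebVisits} is needed (dropping PriorPurchase leaves P3 open; dropping WebVisits leaves P5 open), so no proper subset is valid.
Among all size-2 subsets of the eligible variables, only {PriorPurchase, WebVisits} blocks every backdoor path, so it is the unique smallest valid adjustment set.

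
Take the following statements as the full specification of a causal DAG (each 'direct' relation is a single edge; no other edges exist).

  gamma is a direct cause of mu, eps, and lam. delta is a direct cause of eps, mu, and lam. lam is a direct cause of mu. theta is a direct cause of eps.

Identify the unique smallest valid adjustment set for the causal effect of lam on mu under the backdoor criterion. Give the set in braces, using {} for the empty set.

Variables eligible for adjustment (non-descendants of lam, excluding lam and mu): {delta, eps, gamma, theta}.
Backdoor paths from lam to mu:
  P1: lam <- delta -> mu
  P2: lam <- delta -> eps <- gamma -> mu
  P3: lam <- gamma -> mu
  P4: lam <- gamma -> eps <- delta -> mu
The empty set is not sufficient: P1 (lam <- delta -> mu) has no collider blocking it and no conditioned non-collider, so it is open.
Try {delta, gamma}:
  P1: blocked at fork node delta ∈ conditioning set.
  P2: blocked at fork node delta ∈ conditioning set.
  P3: blocked at fork node gamma ∈ conditioning set.
  P4: blocked at fork node gamma ∈ conditioning set.
{delta, gamma} contains no descendant of lam and blocks every backdoor path.
Every element of {delta, gamma} is needed (dropping delta leaves P1 open; dropping gamma leaves P3 open), so no proper subset is valid.
Among all size-2 subsets of the eligible variables, only {delta, gamma} blocks every backdoor path, so it is the unique smallest valid adjustment set.

{delta, gamma}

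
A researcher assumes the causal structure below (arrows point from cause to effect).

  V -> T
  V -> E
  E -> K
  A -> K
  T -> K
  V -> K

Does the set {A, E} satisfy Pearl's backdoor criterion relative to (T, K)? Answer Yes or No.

No

Backdoor paths from T to K (paths whose first edge points into T):
  P1: T <- V -> E -> K
  P2: T <- V -> K
Condition 1 (no descendant of T in the set): holds — descendants of T are {K}; none are in {A, E}.
Condition 2 (every backdoor path blocked by {A, E}):
  P1: blocked at chain node E ∈ conditioning set.
  P2: open — no interior node is in the conditioning set.
{A, E} does not satisfy the backdoor criterion.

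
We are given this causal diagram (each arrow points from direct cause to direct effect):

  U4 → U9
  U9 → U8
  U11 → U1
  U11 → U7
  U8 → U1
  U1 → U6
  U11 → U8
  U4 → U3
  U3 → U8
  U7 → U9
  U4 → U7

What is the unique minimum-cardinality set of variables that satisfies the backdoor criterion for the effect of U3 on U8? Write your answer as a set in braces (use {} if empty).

{U4}

Variables eligible for adjustment (non-descendants of U3, excluding U3 and U8): {U11, U4, U7, U9}.
Backdoor paths from U3 to U8:
  P1: U3 <- U4 -> U7 <- U11 -> U8
  P2: U3 <- U4 -> U7 <- U11 -> U1 <- U8
  P3: U3 <- U4 -> U7 -> U9 -> U8
  P4: U3 <- U4 -> U9 <- U7 <- U11 -> U8
  P5: U3 <- U4 -> U9 <- U7 <- U11 -> U1 <- U8
  P6: U3 <- U4 -> U9 -> U8
The empty set is not sufficient: P3 (U3 <- U4 -> U7 -> U9 -> U8) has no collider blocking it and no conditioned non-collider, so it is open.
Try {U4}:
  P1: blocked at fork node U4 ∈ conditioning set.
  P2: blocked at fork node U4 ∈ conditioning set.
  P3: blocked at fork node U4 ∈ conditioning set.
  P4: blocked at fork node U4 ∈ conditioning set.
  P5: blocked at fork node U4 ∈ conditioning set.
  P6: blocked at fork node U4 ∈ conditioning set.
{U4} contains no descendant of U3 and blocks every backdoor path.
No other singleton works — e.g. {U11} leaves P3 open — so {U4} is the unique smallest valid adjustment set.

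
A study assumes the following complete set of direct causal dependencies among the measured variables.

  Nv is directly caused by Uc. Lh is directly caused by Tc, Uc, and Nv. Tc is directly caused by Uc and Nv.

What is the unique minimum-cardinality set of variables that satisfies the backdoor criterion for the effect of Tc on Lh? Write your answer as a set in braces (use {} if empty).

Variables eligible for adjustment (non-descendants of Tc, excluding Tc and Lh): {Nv, Uc}.
Backdoor paths from Tc to Lh:
  P1: Tc <- Uc -> Nv -> Lh
  P2: Tc <- Uc -> Lh
  P3: Tc <- Nv <- Uc -> Lh
  P4: Tc <- Nv -> Lh
The empty set is not sufficient: P1 (Tc <- Uc -> Nv -> Lh) has no collider blocking it and no conditioned non-collider, so it is open.
Try {Nv, Uc}:
  P1: blocked at fork node Uc ∈ conditioning set.
  P2: blocked at fork node Uc ∈ conditioning set.
  P3: blocked at chain node Nv ∈ conditioning set.
  P4: blocked at fork node Nv ∈ conditioning set.
{Nv, Uc} contains no descendant of Tc and blocks every backdoor path.
Every element of {Nv, Uc} is needed (dropping Nv leaves P4 open; dropping Uc leaves P2 open), so no proper subset is valid.
Among all size-2 subsets of the eligible variables, only {Nv, Uc} blocks every backdoor path, so it is the unique smallest valid adjustment set.

{Nv, Uc}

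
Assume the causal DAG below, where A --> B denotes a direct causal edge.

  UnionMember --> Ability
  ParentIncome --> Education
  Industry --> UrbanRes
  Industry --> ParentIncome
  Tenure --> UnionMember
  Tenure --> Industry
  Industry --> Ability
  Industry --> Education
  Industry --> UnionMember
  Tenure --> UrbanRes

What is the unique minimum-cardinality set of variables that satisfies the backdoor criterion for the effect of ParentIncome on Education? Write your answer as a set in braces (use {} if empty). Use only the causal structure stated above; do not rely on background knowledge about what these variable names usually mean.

Variables eligible for adjustment (non-descendants of ParentIncome, excluding ParentIncome and Education): {Ability, Industry, Tenure, UnionMember, UrbanRes}.
Backdoor paths from ParentIncome to Education:
  P1: ParentIncome <- Industry -> Education
The empty set is not sufficient: P1 (ParentIncome <- Industry -> Education) has no collider blocking it and no conditioned non-collider, so it is open.
Try {Industry}:
  P1: blocked at fork node Industry ∈ conditioning set.
{Industry} contains no descendant of ParentIncome and blocks every backdoor path.
No other singleton works — e.g. {Tenure} leaves P1 open — so {Industry} is the unique smallest valid adjustment set.

{Industry}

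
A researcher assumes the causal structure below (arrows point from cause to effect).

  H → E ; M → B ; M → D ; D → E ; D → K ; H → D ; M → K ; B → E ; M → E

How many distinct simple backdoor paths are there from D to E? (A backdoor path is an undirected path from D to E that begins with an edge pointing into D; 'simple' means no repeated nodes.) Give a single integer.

3

A backdoor path from D to E is any simple undirected path whose first edge points into D (i.e. leaves D via a parent).
Parents of D: {H, M}.
Enumerating:
  P1: D <- M -> B -> E
  P2: D <- M -> E
  P3: D <- H -> E
That exhausts the simple backdoor paths. Count: 3.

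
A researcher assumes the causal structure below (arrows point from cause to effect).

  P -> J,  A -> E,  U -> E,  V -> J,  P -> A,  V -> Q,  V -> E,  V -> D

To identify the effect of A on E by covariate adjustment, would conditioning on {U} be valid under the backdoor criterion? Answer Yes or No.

Backdoor paths from A to E (paths whose first edge points into A):
  P1: A <- P -> J <- V -> E
Condition 1 (no descendant of A in the set): holds — descendants of A are {E}; none are in {U}.
Condition 2 (every backdoor path blocked by {U}):
  P1: blocked at collider J (neither it nor any descendant is in the conditioning set).
{U} satisfies the backdoor criterion.

Yes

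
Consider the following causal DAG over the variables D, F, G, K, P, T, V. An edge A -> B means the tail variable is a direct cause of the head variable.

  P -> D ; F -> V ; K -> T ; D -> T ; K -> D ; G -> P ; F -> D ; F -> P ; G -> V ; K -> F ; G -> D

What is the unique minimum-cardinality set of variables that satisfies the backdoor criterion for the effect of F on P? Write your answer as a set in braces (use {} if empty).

Variables eligible for adjustment (non-descendants of F, excluding F and P): {G, K}.
Backdoor paths from F to P:
  P1: F <- K -> D <- G -> P
  P2: F <- K -> D <- P
  P3: F <- K -> T <- D <- G -> P
  P4: F <- K -> T <- D <- P
Each backdoor path contains an unconditioned collider, so every path is already blocked with the empty conditioning set:
  P1: blocked at collider D (neither it nor any descendant is in the conditioning set).
  P2: blocked at collider D (neither it nor any descendant is in the conditioning set).
  P3: blocked at collider T (neither it nor any descendant is in the conditioning set).
  P4: blocked at collider T (neither it nor any descendant is in the conditioning set).
The empty set is therefore the unique smallest valid set.

{}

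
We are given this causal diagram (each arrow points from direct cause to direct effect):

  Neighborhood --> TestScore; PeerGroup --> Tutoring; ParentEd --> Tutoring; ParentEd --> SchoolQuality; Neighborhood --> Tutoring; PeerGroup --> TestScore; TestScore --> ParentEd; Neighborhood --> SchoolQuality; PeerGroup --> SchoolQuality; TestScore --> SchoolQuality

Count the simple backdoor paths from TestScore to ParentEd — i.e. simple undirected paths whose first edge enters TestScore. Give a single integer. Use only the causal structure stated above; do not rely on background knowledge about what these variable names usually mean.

8

A backdoor path from TestScore to ParentEd is any simple undirected path whose first edge points into TestScore (i.e. leaves TestScore via a parent).
Parents of TestScore: {Neighborhood, PeerGroup}.
Enumerating:
  P1: TestScore <- Neighborhood -> Tutoring <- PeerGroup -> SchoolQuality <- ParentEd
  P2: TestScore <- Neighborhood -> Tutoring <- ParentEd
  P3: TestScore <- Neighborhood -> SchoolQuality <- PeerGroup -> Tutoring <- ParentEd
  P4: TestScore <- Neighborhood -> SchoolQuality <- ParentEd
  P5: TestScore <- PeerGroup -> Tutoring <- Neighborhood -> SchoolQuality <- ParentEd
  P6: TestScore <- PeerGroup -> Tutoring <- ParentEd
  P7: TestScore <- PeerGroup -> SchoolQuality <- Neighborhood -> Tutoring <- ParentEd
  P8: TestScore <- PeerGroup -> SchoolQuality <- ParentEd
That exhausts the simple backdoor paths. Count: 8.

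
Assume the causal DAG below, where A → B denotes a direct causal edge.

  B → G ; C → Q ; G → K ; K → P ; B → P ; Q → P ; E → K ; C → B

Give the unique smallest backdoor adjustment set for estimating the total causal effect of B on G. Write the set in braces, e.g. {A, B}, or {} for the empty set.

{}

Variables eligible for adjustment (non-descendants of B, excluding B and G): {C, E, Q}.
Backdoor paths from B to G:
  P1: B <- C -> Q -> P <- K <- G
Each backdoor path contains an unconditioned collider, so every path is already blocked with the empty conditioning set:
  P1: blocked at collider P (neither it nor any descendant is in the conditioning set).
The empty set is therefore the unique smallest valid set.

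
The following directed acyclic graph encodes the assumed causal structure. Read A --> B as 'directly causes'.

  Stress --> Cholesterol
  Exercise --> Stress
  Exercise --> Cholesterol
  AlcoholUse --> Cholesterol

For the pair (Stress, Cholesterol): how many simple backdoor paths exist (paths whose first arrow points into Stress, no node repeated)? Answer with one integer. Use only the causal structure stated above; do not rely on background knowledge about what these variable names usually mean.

A backdoor path from Stress to Cholesterol is any simple undirected path whose first edge points into Stress (i.e. leaves Stress via a parent).
Parents of Stress: {Exercise}.
Enumerating:
  P1: Stress <- Exercise -> Cholesterol
That exhausts the simple backdoor paths. Count: 1.

1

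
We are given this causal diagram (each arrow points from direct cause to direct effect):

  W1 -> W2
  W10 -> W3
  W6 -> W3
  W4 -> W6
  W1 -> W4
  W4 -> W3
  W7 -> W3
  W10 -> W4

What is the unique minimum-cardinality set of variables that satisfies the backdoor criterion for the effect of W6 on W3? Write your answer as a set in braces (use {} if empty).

Variables eligible for adjustment (non-descendants of W6, excluding W6 and W3): {W1, W10, W2, W4, W7}.
Backdoor paths from W6 to W3:
  P1: W6 <- W4 <- W10 -> W3
  P2: W6 <- W4 -> W3
The empty set is not sufficient: P1 (W6 <- W4 <- W10 -> W3) has no collider blocking it and no conditioned non-collider, so it is open.
Try {W4}:
  P1: blocked at chain node W4 ∈ conditioning set.
  P2: blocked at fork node W4 ∈ conditioning set.
{W4} contains no descendant of W6 and blocks every backdoor path.
No other singleton works — e.g. {W10} leaves P2 open — so {W4} is the unique smallest valid adjustment set.

{W4}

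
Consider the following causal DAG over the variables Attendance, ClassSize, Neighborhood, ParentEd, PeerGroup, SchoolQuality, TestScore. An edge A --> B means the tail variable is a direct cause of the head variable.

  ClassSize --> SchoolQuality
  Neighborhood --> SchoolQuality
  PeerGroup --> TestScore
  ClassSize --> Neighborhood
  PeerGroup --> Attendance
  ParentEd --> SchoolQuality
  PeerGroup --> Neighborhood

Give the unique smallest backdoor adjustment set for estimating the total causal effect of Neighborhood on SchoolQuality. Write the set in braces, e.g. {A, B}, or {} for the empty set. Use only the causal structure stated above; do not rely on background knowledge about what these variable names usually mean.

Variables eligible for adjustment (non-descendants of Neighborhood, excluding Neighborhood and SchoolQuality): {Attendance, ClassSize, ParentEd, PeerGroup, TestScore}.
Backdoor paths from Neighborhood to SchoolQuality:
  P1: Neighborhood <- ClassSize -> SchoolQuality
The empty set is not sufficient: P1 (Neighborhood <- ClassSize -> SchoolQuality) has no collider blocking it and no conditioned non-collider, so it is open.
Try {ClassSize}:
  P1: blocked at fork node ClassSize ∈ conditioning set.
{ClassSize} contains no descendant of Neighborhood and blocks every backdoor path.
No other singleton works — e.g. {PeerGroup} leaves P1 open — so {ClassSize} is the unique smallest valid adjustment set.

{ClassSize}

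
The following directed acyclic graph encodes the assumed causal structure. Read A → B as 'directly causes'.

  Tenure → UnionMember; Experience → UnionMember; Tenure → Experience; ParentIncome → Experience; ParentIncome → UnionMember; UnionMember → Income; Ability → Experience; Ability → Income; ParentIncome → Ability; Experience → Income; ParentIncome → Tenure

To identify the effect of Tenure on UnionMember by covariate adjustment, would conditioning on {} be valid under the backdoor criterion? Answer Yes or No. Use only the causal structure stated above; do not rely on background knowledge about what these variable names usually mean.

Backdoor paths from Tenure to UnionMember (paths whose first edge points into Tenure):
  P1: Tenure <- ParentIncome -> Ability -> Experience -> UnionMember
  P2: Tenure <- ParentIncome -> Ability -> Experience -> Income <- UnionMember
  P3: Tenure <- ParentIncome -> Ability -> Income <- Experience -> UnionMember
  P4: Tenure <- ParentIncome -> Ability -> Income <- UnionMember
  P5: Tenure <- ParentIncome -> Experience <- Ability -> Income <- UnionMember
  P6: Tenure <- ParentIncome -> Experience -> UnionMember
  P7: Tenure <- ParentIncome -> Experience -> Income <- UnionMember
  P8: Tenure <- ParentIncome -> UnionMember
Condition 1 (no descendant of Tenure in the set): holds — descendants of Tenure are {Experience, Income, UnionMember}; none are in {}.
Condition 2 (every backdoor path blocked by {}):
  P1: open — no interior node is in the conditioning set.
  P2: blocked at collider Income (neither it nor any descendant is in the conditioning set).
  P3: blocked at collider Income (neither it nor any descendant is in the conditioning set).
  P4: blocked at collider Income (neither it nor any descendant is in the conditioning set).
  P5: blocked at collider Experience (neither it nor any descendant is in the conditioning set).
  P6: open — no interior node is in the conditioning set.
  P7: blocked at collider Income (neither it nor any descendant is in the conditioning set).
  P8: open — no interior node is in the conditioning set.
{} does not satisfy the backdoor criterion.

No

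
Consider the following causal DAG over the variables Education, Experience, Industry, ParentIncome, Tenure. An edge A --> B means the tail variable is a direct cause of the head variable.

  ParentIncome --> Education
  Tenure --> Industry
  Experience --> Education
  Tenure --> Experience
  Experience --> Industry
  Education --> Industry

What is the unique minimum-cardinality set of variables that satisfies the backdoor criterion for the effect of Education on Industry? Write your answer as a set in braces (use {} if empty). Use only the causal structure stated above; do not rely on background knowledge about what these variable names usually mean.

Variables eligible for adjustment (non-descendants of Education, excluding Education and Industry): {Experience, ParentIncome, Tenure}.
Backdoor paths from Education to Industry:
  P1: Education <- Experience <- Tenure -> Industry
  P2: Education <- Experience -> Industry
The empty set is not sufficient: P1 (Education <- Experience <- Tenure -> Industry) has no collider blocking it and no conditioned non-collider, so it is open.
Try {Experience}:
  P1: blocked at chain node Experience ∈ conditioning set.
  P2: blocked at fork node Experience ∈ conditioning set.
{Experience} contains no descendant of Education and blocks every backdoor path.
No other singleton works — e.g. {Tenure} leaves P2 open — so {Experience} is the unique smallest valid adjustment set.

{Experience}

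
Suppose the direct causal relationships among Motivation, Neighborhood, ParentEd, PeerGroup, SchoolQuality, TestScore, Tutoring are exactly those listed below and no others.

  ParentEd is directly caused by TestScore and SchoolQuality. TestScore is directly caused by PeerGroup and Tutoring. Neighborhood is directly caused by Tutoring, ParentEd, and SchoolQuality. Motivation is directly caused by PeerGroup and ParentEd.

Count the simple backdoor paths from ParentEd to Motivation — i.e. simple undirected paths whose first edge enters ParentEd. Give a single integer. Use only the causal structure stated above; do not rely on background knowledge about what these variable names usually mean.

A backdoor path from ParentEd to Motivation is any simple undirected path whose first edge points into ParentEd (i.e. leaves ParentEd via a parent).
Parents of ParentEd: {SchoolQuality, TestScore}.
Enumerating:
  P1: ParentEd <- SchoolQuality -> Neighborhood <- Tutoring -> TestScore <- PeerGroup -> Motivation
  P2: ParentEd <- TestScore <- PeerGroup -> Motivation
That exhausts the simple backdoor paths. Count: 2.

2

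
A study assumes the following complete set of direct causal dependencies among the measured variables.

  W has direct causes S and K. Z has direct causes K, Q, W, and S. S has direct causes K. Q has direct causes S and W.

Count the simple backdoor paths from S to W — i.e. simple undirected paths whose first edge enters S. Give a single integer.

A backdoor path from S to W is any simple undirected path whose first edge points into S (i.e. leaves S via a parent).
Parents of S: {K}.
Enumerating:
  P1: S <- K -> W
  P2: S <- K -> Z <- W
  P3: S <- K -> Z <- Q <- W
That exhausts the simple backdoor paths. Count: 3.

3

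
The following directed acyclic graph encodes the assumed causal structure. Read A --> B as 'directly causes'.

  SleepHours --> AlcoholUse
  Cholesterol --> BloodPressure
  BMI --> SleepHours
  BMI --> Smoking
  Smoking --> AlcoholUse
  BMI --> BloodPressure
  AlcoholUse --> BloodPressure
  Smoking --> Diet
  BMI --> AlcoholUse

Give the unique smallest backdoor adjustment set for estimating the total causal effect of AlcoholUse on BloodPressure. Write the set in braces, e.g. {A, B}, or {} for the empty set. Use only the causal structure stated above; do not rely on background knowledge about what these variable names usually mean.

{BMI}

Variables eligible for adjustment (non-descendants of AlcoholUse, excluding AlcoholUse and BloodPressure): {BMI, Cholesterol, Diet, SleepHours, Smoking}.
Backdoor paths from AlcoholUse to BloodPressure:
  P1: AlcoholUse <- BMI -> BloodPressure
  P2: AlcoholUse <- Smoking <- BMI -> BloodPressure
  P3: AlcoholUse <- SleepHours <- BMI -> BloodPressure
The empty set is not sufficient: P1 (AlcoholUse <- BMI -> BloodPressure) has no collider blocking it and no conditioned non-collider, so it is open.
Try {BMI}:
  P1: blocked at fork node BMI ∈ conditioning set.
  P2: blocked at fork node BMI ∈ conditioning set.
  P3: blocked at fork node BMI ∈ conditioning set.
{BMI} contains no descendant of AlcoholUse and blocks every backdoor path.
No other singleton works — e.g. {Smoking} leaves P1 open — so {BMI} is the unique smallest valid adjustment set.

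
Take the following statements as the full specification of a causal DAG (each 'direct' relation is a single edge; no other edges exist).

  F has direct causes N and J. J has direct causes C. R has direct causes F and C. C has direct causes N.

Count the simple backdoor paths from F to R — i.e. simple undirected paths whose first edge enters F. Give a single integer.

A backdoor path from F to R is any simple undirected path whose first edge points into F (i.e. leaves F via a parent).
Parents of F: {J, N}.
Enumerating:
  P1: F <- N -> C -> R
  P2: F <- J <- C -> R
That exhausts the simple backdoor paths. Count: 2.

2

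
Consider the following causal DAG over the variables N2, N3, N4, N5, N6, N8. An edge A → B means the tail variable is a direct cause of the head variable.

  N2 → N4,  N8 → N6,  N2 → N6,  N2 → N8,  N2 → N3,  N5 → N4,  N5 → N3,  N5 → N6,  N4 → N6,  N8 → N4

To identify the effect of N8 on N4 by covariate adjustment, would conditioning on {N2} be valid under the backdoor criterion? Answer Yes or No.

Backdoor paths from N8 to N4 (paths whose first edge points into N8):
  P1: N8 <- N2 -> N4
  P2: N8 <- N2 -> N6 <- N5 -> N4
  P3: N8 <- N2 -> N6 <- N4
  P4: N8 <- N2 -> N3 <- N5 -> N4
  P5: N8 <- N2 -> N3 <- N5 -> N6 <- N4
Condition 1 (no descendant of N8 in the set): holds — descendants of N8 are {N4, N6}; none are in {N2}.
Condition 2 (every backdoor path blocked by {N2}):
  P1: blocked at fork node N2 ∈ conditioning set.
  P2: blocked at fork node N2 ∈ conditioning set.
  P3: blocked at fork node N2 ∈ conditioning set.
  P4: blocked at fork node N2 ∈ conditioning set.
  P5: blocked at fork node N2 ∈ conditioning set.
{N2} satisfies the backdoor criterion.

Yes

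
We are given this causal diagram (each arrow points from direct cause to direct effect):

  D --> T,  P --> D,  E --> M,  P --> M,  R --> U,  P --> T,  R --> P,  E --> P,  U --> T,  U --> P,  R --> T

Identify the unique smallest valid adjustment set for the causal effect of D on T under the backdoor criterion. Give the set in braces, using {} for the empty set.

Variables eligible for adjustment (non-descendants of D, excluding D and T): {E, M, P, R, U}.
Backdoor paths from D to T:
  P1: D <- P <- R -> U -> T
  P2: D <- P <- R -> T
  P3: D <- P <- U <- R -> T
  P4: D <- P <- U -> T
  P5: D <- P -> T
The empty set is not sufficient: P1 (D <- P <- R -> U -> T) has no collider blocking it and no conditioned non-collider, so it is open.
Try {P}:
  P1: blocked at chain node P ∈ conditioning set.
  P2: blocked at chain node P ∈ conditioning set.
  P3: blocked at chain node P ∈ conditioning set.
  P4: blocked at chain node P ∈ conditioning set.
  P5: blocked at fork node P ∈ conditioning set.
{P} contains no descendant of D and blocks every backdoor path.
No other singleton works — e.g. {R} leaves P4 open — so {P} is the unique smallest valid adjustment set.

{P}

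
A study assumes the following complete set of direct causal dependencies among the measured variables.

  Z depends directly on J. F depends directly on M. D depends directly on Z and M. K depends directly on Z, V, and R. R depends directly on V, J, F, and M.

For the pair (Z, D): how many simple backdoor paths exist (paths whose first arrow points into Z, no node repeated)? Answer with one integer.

A backdoor path from Z to D is any simple undirected path whose first edge points into Z (i.e. leaves Z via a parent).
Parents of Z: {J}.
Enumerating:
  P1: Z <- J -> R <- M -> D
  P2: Z <- J -> R <- F <- M -> D
That exhausts the simple backdoor paths. Count: 2.

2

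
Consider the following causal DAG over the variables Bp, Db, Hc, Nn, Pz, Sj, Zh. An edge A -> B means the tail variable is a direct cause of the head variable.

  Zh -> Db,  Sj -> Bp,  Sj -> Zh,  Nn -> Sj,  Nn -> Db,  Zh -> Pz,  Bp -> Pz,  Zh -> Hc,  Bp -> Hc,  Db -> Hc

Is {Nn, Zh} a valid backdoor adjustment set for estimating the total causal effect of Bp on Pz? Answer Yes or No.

Yes

Backdoor paths from Bp to Pz (paths whose first edge points into Bp):
  P1: Bp <- Sj <- Nn -> Db <- Zh -> Pz
  P2: Bp <- Sj <- Nn -> Db -> Hc <- Zh -> Pz
  P3: Bp <- Sj -> Zh -> Pz
Condition 1 (no descendant of Bp in the set): holds — descendants of Bp are {Hc, Pz}; none are in {Nn, Zh}.
Condition 2 (every backdoor path blocked by {Nn, Zh}):
  P1: blocked at fork node Nn ∈ conditioning set.
  P2: blocked at fork node Nn ∈ conditioning set.
  P3: blocked at chain node Zh ∈ conditioning set.
{Nn, Zh} satisfies the backdoor criterion.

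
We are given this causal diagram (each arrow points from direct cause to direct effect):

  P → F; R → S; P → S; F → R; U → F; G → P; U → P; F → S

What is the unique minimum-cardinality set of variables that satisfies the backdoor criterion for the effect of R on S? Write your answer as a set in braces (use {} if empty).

{F}

Variables eligible for adjustment (non-descendants of R, excluding R and S): {F, G, P, U}.
Backdoor paths from R to S:
  P1: R <- F <- U -> P -> S
  P2: R <- F <- P -> S
  P3: R <- F -> S
The empty set is not sufficient: P1 (R <- F <- U -> P -> S) has no collider blocking it and no conditioned non-collider, so it is open.
Try {F}:
  P1: blocked at chain node F ∈ conditioning set.
  P2: blocked at chain node F ∈ conditioning set.
  P3: blocked at fork node F ∈ conditioning set.
{F} contains no descendant of R and blocks every backdoor path.
No other singleton works — e.g. {G} leaves P1 open — so {F} is the unique smallest valid adjustment set.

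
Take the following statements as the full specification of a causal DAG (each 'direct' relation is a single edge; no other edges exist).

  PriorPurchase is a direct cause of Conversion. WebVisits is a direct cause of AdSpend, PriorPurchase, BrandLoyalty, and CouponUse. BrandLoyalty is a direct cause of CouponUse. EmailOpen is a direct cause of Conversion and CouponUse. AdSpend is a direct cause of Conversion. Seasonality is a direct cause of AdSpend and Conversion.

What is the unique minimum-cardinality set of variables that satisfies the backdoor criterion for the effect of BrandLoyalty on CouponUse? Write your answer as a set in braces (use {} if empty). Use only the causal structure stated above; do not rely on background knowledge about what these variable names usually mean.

Variables eligible for adjustment (non-descendants of BrandLoyalty, excluding BrandLoyalty and CouponUse): {AdSpend, Conversion, EmailOpen, PriorPurchase, Seasonality, WebVisits}.
Backdoor paths from BrandLoyalty to CouponUse:
  P1: BrandLoyalty <- WebVisits -> AdSpend <- Seasonality -> Conversion <- EmailOpen -> CouponUse
  P2: BrandLoyalty <- WebVisits -> AdSpend -> Conversion <- EmailOpen -> CouponUse
  P3: BrandLoyalty <- WebVisits -> PriorPurchase -> Conversion <- EmailOpen -> CouponUse
  P4: BrandLoyalty <- WebVisits -> CouponUse
The empty set is not sufficient: P4 (BrandLoyalty <- WebVisits -> CouponUse) has no collider blocking it and no conditioned non-collider, so it is open.
Try {WebVisits}:
  P1: blocked at fork node WebVisits ∈ conditioning set.
  P2: blocked at fork node WebVisits ∈ conditioning set.
  P3: blocked at fork node WebVisits ∈ conditioning set.
  P4: blocked at fork node WebVisits ∈ conditioning set.
{WebVisits} contains no descendant of BrandLoyalty and blocks every backdoor path.
No other singleton works — e.g. {EmailOpen} leaves P4 open — so {WebVisits} is the unique smallest valid adjustment set.

{WebVisits}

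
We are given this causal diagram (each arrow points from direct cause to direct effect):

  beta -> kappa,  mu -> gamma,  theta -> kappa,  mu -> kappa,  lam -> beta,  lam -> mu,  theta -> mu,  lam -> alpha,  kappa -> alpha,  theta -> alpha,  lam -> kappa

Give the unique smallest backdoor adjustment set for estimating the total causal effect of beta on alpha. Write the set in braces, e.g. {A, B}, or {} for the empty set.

Variables eligible for adjustment (non-descendants of beta, excluding beta and alpha): {gamma, lam, mu, theta}.
Backdoor paths from beta to alpha:
  P1: beta <- lam -> mu <- theta -> kappa -> alpha
  P2: beta <- lam -> mu <- theta -> alpha
  P3: beta <- lam -> mu -> kappa <- theta -> alpha
  P4: beta <- lam -> mu -> kappa -> alpha
  P5: beta <- lam -> kappa <- theta -> alpha
  P6: beta <- lam -> kappa <- mu <- theta -> alpha
  P7: beta <- lam -> kappa -> alpha
  P8: beta <- lam -> alpha
The empty set is not sufficient: P4 (beta <- lam -> mu -> kappa -> alpha) has no collider blocking it and no conditioned non-collider, so it is open.
Try {lam}:
  P1: blocked at fork node lam ∈ conditioning set.
  P2: blocked at fork node lam ∈ conditioning set.
  P3: blocked at fork node lam ∈ conditioning set.
  P4: blocked at fork node lam ∈ conditioning set.
  P5: blocked at fork node lam ∈ conditioning set.
  P6: blocked at fork node lam ∈ conditioning set.
  P7: blocked at fork node lam ∈ conditioning set.
  P8: blocked at fork node lam ∈ conditioning set.
{lam} contains no descendant of beta and blocks every backdoor path.
No other singleton works — e.g. {theta} leaves P4 open — so {lam} is the unique smallest valid adjustment set.

{lam}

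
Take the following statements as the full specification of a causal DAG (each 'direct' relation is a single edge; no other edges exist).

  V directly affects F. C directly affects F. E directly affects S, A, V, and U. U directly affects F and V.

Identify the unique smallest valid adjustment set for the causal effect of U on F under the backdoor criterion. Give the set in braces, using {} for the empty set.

{E}

Variables eligible for adjustment (non-descendants of U, excluding U and F): {A, C, E, S}.
Backdoor paths from U to F:
  P1: U <- E -> V -> F
The empty set is not sufficient: P1 (U <- E -> V -> F) has no collider blocking it and no conditioned non-collider, so it is open.
Try {E}:
  P1: blocked at fork node E ∈ conditioning set.
{E} contains no descendant of U and blocks every backdoor path.
No other singleton works — e.g. {C} leaves P1 open — so {E} is the unique smallest valid adjustment set.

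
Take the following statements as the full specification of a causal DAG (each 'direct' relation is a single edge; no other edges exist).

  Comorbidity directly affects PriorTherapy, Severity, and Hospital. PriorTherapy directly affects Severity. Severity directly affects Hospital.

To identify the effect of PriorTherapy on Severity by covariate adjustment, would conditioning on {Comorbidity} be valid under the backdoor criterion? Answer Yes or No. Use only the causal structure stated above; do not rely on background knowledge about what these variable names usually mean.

Yes

Backdoor paths from PriorTherapy to Severity (paths whose first edge points into PriorTherapy):
  P1: PriorTherapy <- Comorbidity -> Severity
  P2: PriorTherapy <- Comorbidity -> Hospital <- Severity
Condition 1 (no descendant of PriorTherapy in the set): holds — descendants of PriorTherapy are {Hospital, Severity}; none are in {Comorbidity}.
Condition 2 (every backdoor path blocked by {Comorbidity}):
  P1: blocked at fork node Comorbidity ∈ conditioning set.
  P2: blocked at fork node Comorbidity ∈ conditioning set.
{Comorbidity} satisfies the backdoor criterion.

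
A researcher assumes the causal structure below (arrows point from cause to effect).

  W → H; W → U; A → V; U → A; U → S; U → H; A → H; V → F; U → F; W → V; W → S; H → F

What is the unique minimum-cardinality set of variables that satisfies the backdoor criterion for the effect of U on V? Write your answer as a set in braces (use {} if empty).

Variables eligible for adjustment (non-descendants of U, excluding U and V): {W}.
Backdoor paths from U to V:
  P1: U <- W -> V
  P2: U <- W -> H <- A -> V
  P3: U <- W -> H -> F <- V
The empty set is not sufficient: P1 (U <- W -> V) has no collider blocking it and no conditioned non-collider, so it is open.
Try {W}:
  P1: blocked at fork node W ∈ conditioning set.
  P2: blocked at fork node W ∈ conditioning set.
  P3: blocked at fork node W ∈ conditioning set.
{W} contains no descendant of U and blocks every backdoor path.
{W} is the unique smallest valid adjustment set.

{W}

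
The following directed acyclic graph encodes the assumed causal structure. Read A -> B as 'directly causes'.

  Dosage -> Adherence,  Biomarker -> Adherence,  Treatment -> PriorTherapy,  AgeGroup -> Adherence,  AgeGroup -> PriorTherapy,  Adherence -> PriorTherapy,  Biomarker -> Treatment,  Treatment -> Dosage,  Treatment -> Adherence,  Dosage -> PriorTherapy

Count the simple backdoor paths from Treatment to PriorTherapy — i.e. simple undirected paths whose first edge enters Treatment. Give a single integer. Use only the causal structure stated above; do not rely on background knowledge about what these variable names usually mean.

A backdoor path from Treatment to PriorTherapy is any simple undirected path whose first edge points into Treatment (i.e. leaves Treatment via a parent).
Parents of Treatment: {Biomarker}.
Enumerating:
  P1: Treatment <- Biomarker -> Adherence <- Dosage -> PriorTherapy
  P2: Treatment <- Biomarker -> Adherence <- AgeGroup -> PriorTherapy
  P3: Treatment <- Biomarker -> Adherence -> PriorTherapy
That exhausts the simple backdoor paths. Count: 3.

3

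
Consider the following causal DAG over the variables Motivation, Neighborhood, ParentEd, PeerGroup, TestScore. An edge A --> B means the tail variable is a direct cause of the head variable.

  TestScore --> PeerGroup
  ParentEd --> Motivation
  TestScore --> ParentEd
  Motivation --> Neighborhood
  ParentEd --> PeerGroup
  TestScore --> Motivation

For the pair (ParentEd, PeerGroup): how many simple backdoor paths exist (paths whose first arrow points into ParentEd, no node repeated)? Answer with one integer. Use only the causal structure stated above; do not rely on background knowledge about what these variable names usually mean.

A backdoor path from ParentEd to PeerGroup is any simple undirected path whose first edge points into ParentEd (i.e. leaves ParentEd via a parent).
Parents of ParentEd: {TestScore}.
Enumerating:
  P1: ParentEd <- TestScore -> PeerGroup
That exhausts the simple backdoor paths. Count: 1.

1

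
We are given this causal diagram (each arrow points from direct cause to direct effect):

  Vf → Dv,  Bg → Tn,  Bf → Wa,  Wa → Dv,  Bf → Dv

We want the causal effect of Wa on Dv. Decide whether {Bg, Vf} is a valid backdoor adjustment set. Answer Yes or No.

Backdoor paths from Wa to Dv (paths whose first edge points into Wa):
  P1: Wa <- Bf -> Dv
Condition 1 (no descendant of Wa in the set): holds — descendants of Wa are {Dv}; none are in {Bg, Vf}.
Condition 2 (every backdoor path blocked by {Bg, Vf}):
  P1: open — no interior node is in the conditioning set.
{Bg, Vf} does not satisfy the backdoor criterion.

No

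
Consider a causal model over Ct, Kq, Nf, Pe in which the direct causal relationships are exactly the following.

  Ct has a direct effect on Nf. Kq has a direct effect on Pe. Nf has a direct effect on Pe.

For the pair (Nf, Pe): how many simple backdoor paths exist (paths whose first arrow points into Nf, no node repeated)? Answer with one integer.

A backdoor path from Nf to Pe is any simple undirected path whose first edge points into Nf (i.e. leaves Nf via a parent).
Parents of Nf: {Ct}.
No simple path from any parent of Nf reaches Pe without revisiting Nf, so there are no backdoor paths.

0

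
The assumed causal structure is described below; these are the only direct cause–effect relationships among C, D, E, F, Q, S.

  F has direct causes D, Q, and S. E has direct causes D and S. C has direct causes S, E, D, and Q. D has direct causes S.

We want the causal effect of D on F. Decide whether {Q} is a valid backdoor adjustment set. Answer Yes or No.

No

Backdoor paths from D to F (paths whose first edge points into D):
  P1: D <- S -> E -> C <- Q -> F
  P2: D <- S -> C <- Q -> F
  P3: D <- S -> F
Condition 1 (no descendant of D in the set): holds — descendants of D are {C, E, F}; none are in {Q}.
Condition 2 (every backdoor path blocked by {Q}):
  P1: blocked at collider C (neither it nor any descendant is in the conditioning set).
  P2: blocked at collider C (neither it nor any descendant is in the conditioning set).
  P3: open — no interior node is in the conditioning set.
{Q} does not satisfy the backdoor criterion.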